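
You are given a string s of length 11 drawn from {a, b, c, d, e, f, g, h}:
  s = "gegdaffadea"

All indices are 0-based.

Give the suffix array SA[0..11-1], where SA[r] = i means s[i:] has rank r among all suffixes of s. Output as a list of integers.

sorted suffixes:
  #0 SA[0]=10  'a'
  #1 SA[1]=7  'adea'
  #2 SA[2]=4  'affadea'
  #3 SA[3]=3  'daffadea'
  #4 SA[4]=8  'dea'
  #5 SA[5]=9  'ea'
  #6 SA[6]=1  'egdaffadea'
  #7 SA[7]=6  'fadea'
  #8 SA[8]=5  'ffadea'
  #9 SA[9]=2  'gdaffadea'
  #10 SA[10]=0  'gegdaffadea'

[10, 7, 4, 3, 8, 9, 1, 6, 5, 2, 0]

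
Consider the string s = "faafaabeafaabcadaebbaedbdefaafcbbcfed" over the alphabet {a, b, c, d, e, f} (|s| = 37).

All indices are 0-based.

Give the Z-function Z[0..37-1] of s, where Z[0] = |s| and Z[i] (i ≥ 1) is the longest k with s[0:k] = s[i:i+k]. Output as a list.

Z[0]=37
i=1: fresh scan; Z[1]=0
i=2: fresh scan; Z[2]=0
i=3: fresh scan; Z[3]=3 scan→box=[3,6)
i=4: min(r-i=2, Z[1]=0)=0; Z[4]=0
i=5: min(r-i=1, Z[2]=0)=0; Z[5]=0
i=6: fresh scan; Z[6]=0
i=7: fresh scan; Z[7]=0
i=8: fresh scan; Z[8]=0
i=9: fresh scan; Z[9]=3 scan→box=[9,12)
i=10: min(r-i=2, Z[1]=0)=0; Z[10]=0
i=11: min(r-i=1, Z[2]=0)=0; Z[11]=0
i=12: fresh scan; Z[12]=0
i=13: fresh scan; Z[13]=0
i=14: fresh scan; Z[14]=0
i=15: fresh scan; Z[15]=0
i=16: fresh scan; Z[16]=0
i=17: fresh scan; Z[17]=0
i=18: fresh scan; Z[18]=0
i=19: fresh scan; Z[19]=0
i=20: fresh scan; Z[20]=0
i=21: fresh scan; Z[21]=0
i=22: fresh scan; Z[22]=0
i=23: fresh scan; Z[23]=0
i=24: fresh scan; Z[24]=0
i=25: fresh scan; Z[25]=0
i=26: fresh scan; Z[26]=4 scan→box=[26,30)
i=27: min(r-i=3, Z[1]=0)=0; Z[27]=0
i=28: min(r-i=2, Z[2]=0)=0; Z[28]=0
i=29: min(r-i=1, Z[3]=3)=1; Z[29]=1
i=30: fresh scan; Z[30]=0
i=31: fresh scan; Z[31]=0
i=32: fresh scan; Z[32]=0
i=33: fresh scan; Z[33]=0
i=34: fresh scan; Z[34]=1 scan→box=[34,35)
i=35: fresh scan; Z[35]=0
i=36: fresh scan; Z[36]=0

[37, 0, 0, 3, 0, 0, 0, 0, 0, 3, 0, 0, 0, 0, 0, 0, 0, 0, 0, 0, 0, 0, 0, 0, 0, 0, 4, 0, 0, 1, 0, 0, 0, 0, 1, 0, 0]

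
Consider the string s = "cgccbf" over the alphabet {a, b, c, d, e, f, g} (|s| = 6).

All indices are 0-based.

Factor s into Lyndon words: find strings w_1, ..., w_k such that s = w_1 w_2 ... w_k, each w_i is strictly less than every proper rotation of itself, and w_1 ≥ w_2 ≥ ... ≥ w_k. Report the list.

emit factor 1: 'cg' (i=0, period=2)
emit factor 2: 'c' (i=2, period=1)
emit factor 3: 'c' (i=3, period=1)
emit factor 4: 'bf' (i=4, period=2)

["cg", "c", "c", "bf"]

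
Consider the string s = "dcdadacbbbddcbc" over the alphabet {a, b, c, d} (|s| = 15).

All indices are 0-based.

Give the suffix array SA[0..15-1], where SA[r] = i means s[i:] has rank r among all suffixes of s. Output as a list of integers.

rank | idx | suffix
   0 |   5 | acbbbddcbc
   1 |   3 | adacbbbddcbc
   2 |   7 | bbbddcbc
   3 |   8 | bbddcbc
   4 |  13 | bc
   5 |   9 | bddcbc
   6 |  14 | c
   7 |   6 | cbbbddcbc
   8 |  12 | cbc
   9 |   1 | cdadacbbbddcbc
  10 |   4 | dacbbbddcbc
  11 |   2 | dadacbbbddcbc
  12 |  11 | dcbc
  13 |   0 | dcdadacbbbddcbc
  14 |  10 | ddcbc

[5, 3, 7, 8, 13, 9, 14, 6, 12, 1, 4, 2, 11, 0, 10]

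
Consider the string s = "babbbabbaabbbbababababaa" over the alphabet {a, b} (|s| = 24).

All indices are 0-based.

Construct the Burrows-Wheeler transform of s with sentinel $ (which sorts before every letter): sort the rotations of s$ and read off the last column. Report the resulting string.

rank  rotation                   last
    0  $babbbabbaabbbbababababaa  a
    1  a$babbbabbaabbbbababababa  a
    2  aa$babbbabbaabbbbabababab  b
    3  aabbbbababababaa$babbbabb  b
    4  abaa$babbbabbaabbbbababab  b
    5  ababaa$babbbabbaabbbbabab  b
    6  abababaa$babbbabbaabbbbab  b
    7  ababababaa$babbbabbaabbbb  b
    8  abbaabbbbababababaa$babbb  b
    9  abbbabbaabbbbababababaa$b  b
   10  abbbbababababaa$babbbabba  a
   11  baa$babbbabbaabbbbabababa  a
   12  baabbbbababababaa$babbbab  b
   13  babaa$babbbabbaabbbbababa  a
   14  bababaa$babbbabbaabbbbaba  a
   15  babababaa$babbbabbaabbbba  a
   16  bababababaa$babbbabbaabbb  b
   17  babbaabbbbababababaa$babb  b
   18  babbbabbaabbbbababababaa$  $
   19  bbaabbbbababababaa$babbba  a
   20  bbababababaa$babbbabbaabb  b
   21  bbabbaabbbbababababaa$bab  b
   22  bbbababababaa$babbbabbaab  b
   23  bbbabbaabbbbababababaa$ba  a
   24  bbbbababababaa$babbbabbaa  a

aabbbbbbbbaabaaabb$abbbaa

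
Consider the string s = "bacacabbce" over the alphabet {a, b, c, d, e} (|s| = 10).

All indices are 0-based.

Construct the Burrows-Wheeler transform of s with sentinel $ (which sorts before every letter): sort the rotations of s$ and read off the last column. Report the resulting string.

rank  rotation     last
    0  $bacacabbce  e
    1  abbce$bacac  c
    2  acabbce$bac  c
    3  acacabbce$b  b
    4  bacacabbce$  $
    5  bbce$bacaca  a
    6  bce$bacacab  b
    7  cabbce$baca  a
    8  cacabbce$ba  a
    9  ce$bacacabb  b
   10  e$bacacabbc  c

eccb$abaabc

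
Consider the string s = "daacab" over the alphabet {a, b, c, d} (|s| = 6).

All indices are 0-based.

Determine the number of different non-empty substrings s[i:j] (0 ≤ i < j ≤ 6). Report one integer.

19

sorted suffixes:
  #0 SA[0]=1  'aacab'
  #1 SA[1]=4  'ab'
  #2 SA[2]=2  'acab'
  #3 SA[3]=5  'b'
  #4 SA[4]=3  'cab'
  #5 SA[5]=0  'daacab'

SA = [1, 4, 2, 5, 3, 0]
rank  pair      lcp
   1  s[1:],s[4:]  1  'a'
   2  s[4:],s[2:]  1  'a'
   3  s[2:],s[5:]  0  ''
   4  s[5:],s[3:]  0  ''
   5  s[3:],s[0:]  0  ''

n(n+1)/2 = 6·7/2 = 21
Σ LCP = 0 + 1 + 1 + 0 + 0 + 0 = 2
distinct = 21 − 2 = 19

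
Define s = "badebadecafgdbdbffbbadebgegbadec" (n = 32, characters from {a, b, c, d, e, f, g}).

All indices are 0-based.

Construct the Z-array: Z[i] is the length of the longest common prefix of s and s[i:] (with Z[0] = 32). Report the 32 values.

[32, 0, 0, 0, 4, 0, 0, 0, 0, 0, 0, 0, 0, 1, 0, 1, 0, 0, 1, 5, 0, 0, 0, 1, 0, 0, 0, 4, 0, 0, 0, 0]

Z[0]=32
i=1: outside box; Z[1]=0
i=2: outside box; Z[2]=0
i=3: outside box; Z[3]=0
i=4: outside box; Z[4]=4 grow→box=[4,8)
i=5: min(r-i=3, Z[1]=0)=0; Z[5]=0
i=6: min(r-i=2, Z[2]=0)=0; Z[6]=0
i=7: min(r-i=1, Z[3]=0)=0; Z[7]=0
i=8: outside box; Z[8]=0
i=9: outside box; Z[9]=0
i=10: outside box; Z[10]=0
i=11: outside box; Z[11]=0
i=12: outside box; Z[12]=0
i=13: outside box; Z[13]=1 grow→box=[13,14)
i=14: outside box; Z[14]=0
i=15: outside box; Z[15]=1 grow→box=[15,16)
i=16: outside box; Z[16]=0
i=17: outside box; Z[17]=0
i=18: outside box; Z[18]=1 grow→box=[18,19)
i=19: outside box; Z[19]=5 grow→box=[19,24)
i=20: min(r-i=4, Z[1]=0)=0; Z[20]=0
i=21: min(r-i=3, Z[2]=0)=0; Z[21]=0
i=22: min(r-i=2, Z[3]=0)=0; Z[22]=0
i=23: min(r-i=1, Z[4]=4)=1; Z[23]=1
i=24: outside box; Z[24]=0
i=25: outside box; Z[25]=0
i=26: outside box; Z[26]=0
i=27: outside box; Z[27]=4 grow→box=[27,31)
i=28: min(r-i=3, Z[1]=0)=0; Z[28]=0
i=29: min(r-i=2, Z[2]=0)=0; Z[29]=0
i=30: min(r-i=1, Z[3]=0)=0; Z[30]=0
i=31: outside box; Z[31]=0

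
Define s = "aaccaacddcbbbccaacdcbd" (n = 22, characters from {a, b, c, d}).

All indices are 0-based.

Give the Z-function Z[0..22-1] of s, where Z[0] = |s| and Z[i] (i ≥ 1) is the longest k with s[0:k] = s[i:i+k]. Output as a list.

Z[0]=22
i=1: i≥r, start 0; Z[1]=1 scan→box=[1,2)
i=2: i≥r, start 0; Z[2]=0
i=3: i≥r, start 0; Z[3]=0
i=4: i≥r, start 0; Z[4]=3 scan→box=[4,7)
i=5: min(r-i=2, Z[1]=1)=1; Z[5]=1
i=6: min(r-i=1, Z[2]=0)=0; Z[6]=0
i=7: i≥r, start 0; Z[7]=0
i=8: i≥r, start 0; Z[8]=0
i=9: i≥r, start 0; Z[9]=0
i=10: i≥r, start 0; Z[10]=0
i=11: i≥r, start 0; Z[11]=0
i=12: i≥r, start 0; Z[12]=0
i=13: i≥r, start 0; Z[13]=0
i=14: i≥r, start 0; Z[14]=0
i=15: i≥r, start 0; Z[15]=3 scan→box=[15,18)
i=16: min(r-i=2, Z[1]=1)=1; Z[16]=1
i=17: min(r-i=1, Z[2]=0)=0; Z[17]=0
i=18: i≥r, start 0; Z[18]=0
i=19: i≥r, start 0; Z[19]=0
i=20: i≥r, start 0; Z[20]=0
i=21: i≥r, start 0; Z[21]=0

[22, 1, 0, 0, 3, 1, 0, 0, 0, 0, 0, 0, 0, 0, 0, 3, 1, 0, 0, 0, 0, 0]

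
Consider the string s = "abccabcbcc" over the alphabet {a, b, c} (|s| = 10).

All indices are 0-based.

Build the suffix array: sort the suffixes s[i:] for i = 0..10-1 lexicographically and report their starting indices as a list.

[4, 0, 5, 7, 1, 9, 3, 6, 8, 2]

rank | idx | suffix
   0 |   4 | abcbcc
   1 |   0 | abccabcbcc
   2 |   5 | bcbcc
   3 |   7 | bcc
   4 |   1 | bccabcbcc
   5 |   9 | c
   6 |   3 | cabcbcc
   7 |   6 | cbcc
   8 |   8 | cc
   9 |   2 | ccabcbcc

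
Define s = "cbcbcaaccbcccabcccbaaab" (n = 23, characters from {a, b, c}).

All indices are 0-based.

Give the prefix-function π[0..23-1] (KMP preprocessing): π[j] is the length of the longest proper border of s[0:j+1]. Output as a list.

π[0] = 0
j=1 s[j]='b': π[1]=0 (border '')
j=2 s[j]='c': π[2]=1 (border 'c')
j=3 s[j]='b': π[3]=2 (border 'cb')
j=4 s[j]='c': π[4]=3 (border 'cbc')
j=5 s[j]='a': k: 3→1→0; π[5]=0 (border '')
j=6 s[j]='a': π[6]=0 (border '')
j=7 s[j]='c': π[7]=1 (border 'c')
j=8 s[j]='c': k: 1→0; π[8]=1 (border 'c')
j=9 s[j]='b': π[9]=2 (border 'cb')
j=10 s[j]='c': π[10]=3 (border 'cbc')
j=11 s[j]='c': k: 3→1→0; π[11]=1 (border 'c')
j=12 s[j]='c': k: 1→0; π[12]=1 (border 'c')
j=13 s[j]='a': k: 1→0; π[13]=0 (border '')
j=14 s[j]='b': π[14]=0 (border '')
j=15 s[j]='c': π[15]=1 (border 'c')
j=16 s[j]='c': k: 1→0; π[16]=1 (border 'c')
j=17 s[j]='c': k: 1→0; π[17]=1 (border 'c')
j=18 s[j]='b': π[18]=2 (border 'cb')
j=19 s[j]='a': k: 2→0; π[19]=0 (border '')
j=20 s[j]='a': π[20]=0 (border '')
j=21 s[j]='a': π[21]=0 (border '')
j=22 s[j]='b': π[22]=0 (border '')

[0, 0, 1, 2, 3, 0, 0, 1, 1, 2, 3, 1, 1, 0, 0, 1, 1, 1, 2, 0, 0, 0, 0]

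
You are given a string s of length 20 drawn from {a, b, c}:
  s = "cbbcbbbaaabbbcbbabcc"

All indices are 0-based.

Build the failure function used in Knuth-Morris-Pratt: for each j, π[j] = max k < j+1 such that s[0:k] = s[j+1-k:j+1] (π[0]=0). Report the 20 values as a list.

π[0] = 0
j=1 s[j]='b': π[1]=0 (border '')
j=2 s[j]='b': π[2]=0 (border '')
j=3 s[j]='c': π[3]=1 (border 'c')
j=4 s[j]='b': π[4]=2 (border 'cb')
j=5 s[j]='b': π[5]=3 (border 'cbb')
j=6 s[j]='b': k: 3→0; π[6]=0 (border '')
j=7 s[j]='a': π[7]=0 (border '')
j=8 s[j]='a': π[8]=0 (border '')
j=9 s[j]='a': π[9]=0 (border '')
j=10 s[j]='b': π[10]=0 (border '')
j=11 s[j]='b': π[11]=0 (border '')
j=12 s[j]='b': π[12]=0 (border '')
j=13 s[j]='c': π[13]=1 (border 'c')
j=14 s[j]='b': π[14]=2 (border 'cb')
j=15 s[j]='b': π[15]=3 (border 'cbb')
j=16 s[j]='a': k: 3→0; π[16]=0 (border '')
j=17 s[j]='b': π[17]=0 (border '')
j=18 s[j]='c': π[18]=1 (border 'c')
j=19 s[j]='c': k: 1→0; π[19]=1 (border 'c')

[0, 0, 0, 1, 2, 3, 0, 0, 0, 0, 0, 0, 0, 1, 2, 3, 0, 0, 1, 1]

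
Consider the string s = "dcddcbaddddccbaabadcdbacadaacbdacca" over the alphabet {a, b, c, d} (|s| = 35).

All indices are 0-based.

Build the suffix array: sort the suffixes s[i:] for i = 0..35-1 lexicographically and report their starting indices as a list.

[34, 14, 26, 15, 22, 27, 31, 24, 17, 6, 13, 21, 16, 5, 29, 33, 23, 12, 4, 28, 32, 11, 19, 1, 25, 30, 20, 3, 10, 18, 0, 2, 9, 8, 7]

rank | idx | suffix
   0 |  34 | a
   1 |  14 | aabadcdbacadaacbdacca
   2 |  26 | aacbdacca
   3 |  15 | abadcdbacadaacbdacca
   4 |  22 | acadaacbdacca
   5 |  27 | acbdacca
   6 |  31 | acca
   7 |  24 | adaacbdacca
   8 |  17 | adcdbacadaacbdacca
   9 |   6 | addddccbaabadcdbacadaacbdacca
  10 |  13 | baabadcdbacadaacbdacca
  11 |  21 | bacadaacbdacca
  12 |  16 | badcdbacadaacbdacca
  13 |   5 | baddddccbaabadcdbacadaacbdacca
  14 |  29 | bdacca
  15 |  33 | ca
  16 |  23 | cadaacbdacca
  17 |  12 | cbaabadcdbacadaacbdacca
  18 |   4 | cbaddddccbaabadcdbacadaacbdacca
  19 |  28 | cbdacca
  20 |  32 | cca
  21 |  11 | ccbaabadcdbacadaacbdacca
  22 |  19 | cdbacadaacbdacca
  23 |   1 | cddcbaddddccbaabadcdbacadaacbdacca
  24 |  25 | daacbdacca
  25 |  30 | dacca
  26 |  20 | dbacadaacbdacca
  27 |   3 | dcbaddddccbaabadcdbacadaacbdacca
  28 |  10 | dccbaabadcdbacadaacbdacca
  29 |  18 | dcdbacadaacbdacca
  30 |   0 | dcddcbaddddccbaabadcdbacadaacbdacca
  31 |   2 | ddcbaddddccbaabadcdbacadaacbdacca
  32 |   9 | ddccbaabadcdbacadaacbdacca
  33 |   8 | dddccbaabadcdbacadaacbdacca
  34 |   7 | ddddccbaabadcdbacadaacbdacca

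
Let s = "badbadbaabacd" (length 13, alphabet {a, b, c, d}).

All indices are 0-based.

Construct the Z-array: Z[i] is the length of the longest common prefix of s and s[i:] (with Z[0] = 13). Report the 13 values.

[13, 0, 0, 5, 0, 0, 2, 0, 0, 2, 0, 0, 0]

Z[0]=13
i=1: fresh scan; Z[1]=0
i=2: fresh scan; Z[2]=0
i=3: fresh scan; Z[3]=5 grow→box=[3,8)
i=4: min(r-i=4, Z[1]=0)=0; Z[4]=0
i=5: min(r-i=3, Z[2]=0)=0; Z[5]=0
i=6: min(r-i=2, Z[3]=5)=2; Z[6]=2
i=7: min(r-i=1, Z[4]=0)=0; Z[7]=0
i=8: fresh scan; Z[8]=0
i=9: fresh scan; Z[9]=2 grow→box=[9,11)
i=10: min(r-i=1, Z[1]=0)=0; Z[10]=0
i=11: fresh scan; Z[11]=0
i=12: fresh scan; Z[12]=0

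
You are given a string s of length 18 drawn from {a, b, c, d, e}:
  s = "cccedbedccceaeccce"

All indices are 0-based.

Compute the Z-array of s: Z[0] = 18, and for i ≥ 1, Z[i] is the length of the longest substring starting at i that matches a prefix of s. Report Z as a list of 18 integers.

[18, 2, 1, 0, 0, 0, 0, 0, 4, 2, 1, 0, 0, 0, 4, 2, 1, 0]

Z[0]=18
i=1: i≥r, start 0; Z[1]=2 grow→box=[1,3)
i=2: min(r-i=1, Z[1]=2)=1; Z[2]=1
i=3: i≥r, start 0; Z[3]=0
i=4: i≥r, start 0; Z[4]=0
i=5: i≥r, start 0; Z[5]=0
i=6: i≥r, start 0; Z[6]=0
i=7: i≥r, start 0; Z[7]=0
i=8: i≥r, start 0; Z[8]=4 grow→box=[8,12)
i=9: min(r-i=3, Z[1]=2)=2; Z[9]=2
i=10: min(r-i=2, Z[2]=1)=1; Z[10]=1
i=11: min(r-i=1, Z[3]=0)=0; Z[11]=0
i=12: i≥r, start 0; Z[12]=0
i=13: i≥r, start 0; Z[13]=0
i=14: i≥r, start 0; Z[14]=4 grow→box=[14,18)
i=15: min(r-i=3, Z[1]=2)=2; Z[15]=2
i=16: min(r-i=2, Z[2]=1)=1; Z[16]=1
i=17: min(r-i=1, Z[3]=0)=0; Z[17]=0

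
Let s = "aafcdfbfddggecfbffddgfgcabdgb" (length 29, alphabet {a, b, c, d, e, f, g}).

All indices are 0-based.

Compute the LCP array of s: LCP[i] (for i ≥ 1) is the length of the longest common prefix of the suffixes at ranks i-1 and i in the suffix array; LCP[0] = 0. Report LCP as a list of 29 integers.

[0, 1, 1, 0, 1, 1, 2, 0, 1, 1, 0, 3, 1, 1, 2, 2, 0, 0, 3, 1, 1, 4, 1, 1, 0, 1, 1, 1, 1]

sorted suffixes:
  #0 SA[0]=0  'aafcdfbfddggecfbffddgfgcabdgb'
  #1 SA[1]=24  'abdgb'
  #2 SA[2]=1  'afcdfbfddggecfbffddgfgcabdgb'
  #3 SA[3]=28  'b'
  #4 SA[4]=25  'bdgb'
  #5 SA[5]=6  'bfddggecfbffddgfgcabdgb'
  #6 SA[6]=15  'bffddgfgcabdgb'
  #7 SA[7]=23  'cabdgb'
  #8 SA[8]=3  'cdfbfddggecfbffddgfgcabdgb'
  #9 SA[9]=13  'cfbffddgfgcabdgb'
  #10 SA[10]=18  'ddgfgcabdgb'
  #11 SA[11]=8  'ddggecfbffddgfgcabdgb'
  #12 SA[12]=4  'dfbfddggecfbffddgfgcabdgb'
  #13 SA[13]=26  'dgb'
  #14 SA[14]=19  'dgfgcabdgb'
  #15 SA[15]=9  'dggecfbffddgfgcabdgb'
  #16 SA[16]=12  'ecfbffddgfgcabdgb'
  #17 SA[17]=5  'fbfddggecfbffddgfgcabdgb'
  #18 SA[18]=14  'fbffddgfgcabdgb'
  #19 SA[19]=2  'fcdfbfddggecfbffddgfgcabdgb'
  #20 SA[20]=17  'fddgfgcabdgb'
  #21 SA[21]=7  'fddggecfbffddgfgcabdgb'
  #22 SA[22]=16  'ffddgfgcabdgb'
  #23 SA[23]=21  'fgcabdgb'
  #24 SA[24]=27  'gb'
  #25 SA[25]=22  'gcabdgb'
  #26 SA[26]=11  'gecfbffddgfgcabdgb'
  #27 SA[27]=20  'gfgcabdgb'
  #28 SA[28]=10  'ggecfbffddgfgcabdgb'

SA = [0, 24, 1, 28, 25, 6, 15, 23, 3, 13, 18, 8, 4, 26, 19, 9, 12, 5, 14, 2, 17, 7, 16, 21, 27, 22, 11, 20, 10]
[i] adj suffixes → lcp
  [1] 0/24 → 1 ('a')
  [2] 24/1 → 1 ('a')
  [3] 1/28 → 0 ('')
  [4] 28/25 → 1 ('b')
  [5] 25/6 → 1 ('b')
  [6] 6/15 → 2 ('bf')
  [7] 15/23 → 0 ('')
  [8] 23/3 → 1 ('c')
  [9] 3/13 → 1 ('c')
  [10] 13/18 → 0 ('')
  [11] 18/8 → 3 ('ddg')
  [12] 8/4 → 1 ('d')
  [13] 4/26 → 1 ('d')
  [14] 26/19 → 2 ('dg')
  [15] 19/9 → 2 ('dg')
  [16] 9/12 → 0 ('')
  [17] 12/5 → 0 ('')
  [18] 5/14 → 3 ('fbf')
  [19] 14/2 → 1 ('f')
  [20] 2/17 → 1 ('f')
  [21] 17/7 → 4 ('fddg')
  [22] 7/16 → 1 ('f')
  [23] 16/21 → 1 ('f')
  [24] 21/27 → 0 ('')
  [25] 27/22 → 1 ('g')
  [26] 22/11 → 1 ('g')
  [27] 11/20 → 1 ('g')
  [28] 20/10 → 1 ('g')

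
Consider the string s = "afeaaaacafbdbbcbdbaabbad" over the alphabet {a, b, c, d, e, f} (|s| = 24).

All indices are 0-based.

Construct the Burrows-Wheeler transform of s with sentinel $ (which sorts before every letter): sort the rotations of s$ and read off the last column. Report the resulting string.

deabaaabc$dbadbcfababbfaa

rank  rotation                   last
    0  $afeaaaacafbdbbcbdbaabbad  d
    1  aaaacafbdbbcbdbaabbad$afe  e
    2  aaacafbdbbcbdbaabbad$afea  a
    3  aabbad$afeaaaacafbdbbcbdb  b
    4  aacafbdbbcbdbaabbad$afeaa  a
    5  abbad$afeaaaacafbdbbcbdba  a
    6  acafbdbbcbdbaabbad$afeaaa  a
    7  ad$afeaaaacafbdbbcbdbaabb  b
    8  afbdbbcbdbaabbad$afeaaaac  c
    9  afeaaaacafbdbbcbdbaabbad$  $
   10  baabbad$afeaaaacafbdbbcbd  d
   11  bad$afeaaaacafbdbbcbdbaab  b
   12  bbad$afeaaaacafbdbbcbdbaa  a
   13  bbcbdbaabbad$afeaaaacafbd  d
   14  bcbdbaabbad$afeaaaacafbdb  b
   15  bdbaabbad$afeaaaacafbdbbc  c
   16  bdbbcbdbaabbad$afeaaaacaf  f
   17  cafbdbbcbdbaabbad$afeaaaa  a
   18  cbdbaabbad$afeaaaacafbdbb  b
   19  d$afeaaaacafbdbbcbdbaabba  a
   20  dbaabbad$afeaaaacafbdbbcb  b
   21  dbbcbdbaabbad$afeaaaacafb  b
   22  eaaaacafbdbbcbdbaabbad$af  f
   23  fbdbbcbdbaabbad$afeaaaaca  a
   24  feaaaacafbdbbcbdbaabbad$a  a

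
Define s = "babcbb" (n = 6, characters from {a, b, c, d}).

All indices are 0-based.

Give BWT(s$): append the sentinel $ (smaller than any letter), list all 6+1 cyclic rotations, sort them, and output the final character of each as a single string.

rank  rotation last
    0  $babcbb  b
    1  abcbb$b  b
    2  b$babcb  b
    3  babcbb$  $
    4  bb$babc  c
    5  bcbb$ba  a
    6  cbb$bab  b

bbb$cab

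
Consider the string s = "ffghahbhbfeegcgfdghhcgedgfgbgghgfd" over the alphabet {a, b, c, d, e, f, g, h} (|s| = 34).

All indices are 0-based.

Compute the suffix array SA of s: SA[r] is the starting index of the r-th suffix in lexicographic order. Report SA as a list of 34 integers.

[4, 8, 27, 6, 20, 13, 33, 23, 16, 22, 10, 11, 32, 15, 9, 0, 25, 1, 26, 12, 21, 31, 14, 24, 28, 2, 29, 17, 3, 7, 5, 19, 30, 18]

rank→(start, suffix):
  0 → (4, 'ahbhbfeegcgfdghhcgedgfgbgghgfd')
  1 → (8, 'bfeegcgfdghhcgedgfgbgghgfd')
  2 → (27, 'bgghgfd')
  3 → (6, 'bhbfeegcgfdghhcgedgfgbgghgfd')
  4 → (20, 'cgedgfgbgghgfd')
  5 → (13, 'cgfdghhcgedgfgbgghgfd')
  6 → (33, 'd')
  7 → (23, 'dgfgbgghgfd')
  8 → (16, 'dghhcgedgfgbgghgfd')
  9 → (22, 'edgfgbgghgfd')
  10 → (10, 'eegcgfdghhcgedgfgbgghgfd')
  11 → (11, 'egcgfdghhcgedgfgbgghgfd')
  12 → (32, 'fd')
  13 → (15, 'fdghhcgedgfgbgghgfd')
  14 → (9, 'feegcgfdghhcgedgfgbgghgfd')
  15 → (0, 'ffghahbhbfeegcgfdghhcgedgfgbgghgfd')
  16 → (25, 'fgbgghgfd')
  17 → (1, 'fghahbhbfeegcgfdghhcgedgfgbgghgfd')
  18 → (26, 'gbgghgfd')
  19 → (12, 'gcgfdghhcgedgfgbgghgfd')
  20 → (21, 'gedgfgbgghgfd')
  21 → (31, 'gfd')
  22 → (14, 'gfdghhcgedgfgbgghgfd')
  23 → (24, 'gfgbgghgfd')
  24 → (28, 'gghgfd')
  25 → (2, 'ghahbhbfeegcgfdghhcgedgfgbgghgfd')
  26 → (29, 'ghgfd')
  27 → (17, 'ghhcgedgfgbgghgfd')
  28 → (3, 'hahbhbfeegcgfdghhcgedgfgbgghgfd')
  29 → (7, 'hbfeegcgfdghhcgedgfgbgghgfd')
  30 → (5, 'hbhbfeegcgfdghhcgedgfgbgghgfd')
  31 → (19, 'hcgedgfgbgghgfd')
  32 → (30, 'hgfd')
  33 → (18, 'hhcgedgfgbgghgfd')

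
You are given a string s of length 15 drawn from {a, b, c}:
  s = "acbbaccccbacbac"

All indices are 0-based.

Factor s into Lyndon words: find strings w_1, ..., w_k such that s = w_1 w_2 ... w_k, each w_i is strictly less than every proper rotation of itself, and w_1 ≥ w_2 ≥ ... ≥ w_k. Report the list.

emit factor 1: 'acbbaccccb' (i=0, period=10)
emit factor 2: 'acb' (i=10, period=3)
emit factor 3: 'ac' (i=13, period=2)

["acbbaccccb", "acb", "ac"]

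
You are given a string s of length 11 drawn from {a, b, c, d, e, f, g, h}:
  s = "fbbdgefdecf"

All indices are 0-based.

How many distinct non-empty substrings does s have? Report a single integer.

rank | idx | suffix
   0 |   1 | bbdgefdecf
   1 |   2 | bdgefdecf
   2 |   9 | cf
   3 |   7 | decf
   4 |   3 | dgefdecf
   5 |   8 | ecf
   6 |   5 | efdecf
   7 |  10 | f
   8 |   0 | fbbdgefdecf
   9 |   6 | fdecf
  10 |   4 | gefdecf

SA = [1, 2, 9, 7, 3, 8, 5, 10, 0, 6, 4]
i: (SA[i-1],SA[i]) lcp shared
  1: (1,2) 1 'b'
  2: (2,9) 0 ''
  3: (9,7) 0 ''
  4: (7,3) 1 'd'
  5: (3,8) 0 ''
  6: (8,5) 1 'e'
  7: (5,10) 0 ''
  8: (10,0) 1 'f'
  9: (0,6) 1 'f'
  10: (6,4) 0 ''

n(n+1)/2 = 11·12/2 = 66
Σ LCP = 0 + 1 + 0 + 0 + 1 + 0 + 1 + 0 + 1 + 1 + 0 = 5
distinct = 66 − 5 = 61

61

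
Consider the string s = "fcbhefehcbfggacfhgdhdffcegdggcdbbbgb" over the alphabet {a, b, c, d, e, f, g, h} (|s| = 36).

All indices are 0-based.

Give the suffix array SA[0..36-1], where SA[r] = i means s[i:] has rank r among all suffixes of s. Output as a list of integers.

[13, 35, 31, 32, 9, 33, 2, 8, 1, 29, 23, 14, 30, 20, 26, 18, 4, 24, 6, 0, 22, 5, 21, 10, 15, 12, 34, 28, 25, 17, 11, 27, 7, 19, 3, 16]

rank→(start, suffix):
  0 → (13, 'acfhgdhdffcegdggcdbbbgb')
  1 → (35, 'b')
  2 → (31, 'bbbgb')
  3 → (32, 'bbgb')
  4 → (9, 'bfggacfhgdhdffcegdggcdbbbgb')
  5 → (33, 'bgb')
  6 → (2, 'bhefehcbfggacfhgdhdffcegdggcdbbbgb')
  7 → (8, 'cbfggacfhgdhdffcegdggcdbbbgb')
  8 → (1, 'cbhefehcbfggacfhgdhdffcegdggcdbbbgb')
  9 → (29, 'cdbbbgb')
  10 → (23, 'cegdggcdbbbgb')
  11 → (14, 'cfhgdhdffcegdggcdbbbgb')
  12 → (30, 'dbbbgb')
  13 → (20, 'dffcegdggcdbbbgb')
  14 → (26, 'dggcdbbbgb')
  15 → (18, 'dhdffcegdggcdbbbgb')
  16 → (4, 'efehcbfggacfhgdhdffcegdggcdbbbgb')
  17 → (24, 'egdggcdbbbgb')
  18 → (6, 'ehcbfggacfhgdhdffcegdggcdbbbgb')
  19 → (0, 'fcbhefehcbfggacfhgdhdffcegdggcdbbbgb')
  20 → (22, 'fcegdggcdbbbgb')
  21 → (5, 'fehcbfggacfhgdhdffcegdggcdbbbgb')
  22 → (21, 'ffcegdggcdbbbgb')
  23 → (10, 'fggacfhgdhdffcegdggcdbbbgb')
  24 → (15, 'fhgdhdffcegdggcdbbbgb')
  25 → (12, 'gacfhgdhdffcegdggcdbbbgb')
  26 → (34, 'gb')
  27 → (28, 'gcdbbbgb')
  28 → (25, 'gdggcdbbbgb')
  29 → (17, 'gdhdffcegdggcdbbbgb')
  30 → (11, 'ggacfhgdhdffcegdggcdbbbgb')
  31 → (27, 'ggcdbbbgb')
  32 → (7, 'hcbfggacfhgdhdffcegdggcdbbbgb')
  33 → (19, 'hdffcegdggcdbbbgb')
  34 → (3, 'hefehcbfggacfhgdhdffcegdggcdbbbgb')
  35 → (16, 'hgdhdffcegdggcdbbbgb')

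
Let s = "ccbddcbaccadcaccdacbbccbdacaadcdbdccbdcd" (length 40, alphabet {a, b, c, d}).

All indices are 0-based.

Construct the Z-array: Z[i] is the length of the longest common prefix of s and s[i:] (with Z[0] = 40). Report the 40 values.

Z[0]=40
i=1: outside box; Z[1]=1 grow→box=[1,2)
i=2: outside box; Z[2]=0
i=3: outside box; Z[3]=0
i=4: outside box; Z[4]=0
i=5: outside box; Z[5]=1 grow→box=[5,6)
i=6: outside box; Z[6]=0
i=7: outside box; Z[7]=0
i=8: outside box; Z[8]=2 grow→box=[8,10)
i=9: min(r-i=1, Z[1]=1)=1; Z[9]=1
i=10: outside box; Z[10]=0
i=11: outside box; Z[11]=0
i=12: outside box; Z[12]=1 grow→box=[12,13)
i=13: outside box; Z[13]=0
i=14: outside box; Z[14]=2 grow→box=[14,16)
i=15: min(r-i=1, Z[1]=1)=1; Z[15]=1
i=16: outside box; Z[16]=0
i=17: outside box; Z[17]=0
i=18: outside box; Z[18]=1 grow→box=[18,19)
i=19: outside box; Z[19]=0
i=20: outside box; Z[20]=0
i=21: outside box; Z[21]=4 grow→box=[21,25)
i=22: min(r-i=3, Z[1]=1)=1; Z[22]=1
i=23: min(r-i=2, Z[2]=0)=0; Z[23]=0
i=24: min(r-i=1, Z[3]=0)=0; Z[24]=0
i=25: outside box; Z[25]=0
i=26: outside box; Z[26]=1 grow→box=[26,27)
i=27: outside box; Z[27]=0
i=28: outside box; Z[28]=0
i=29: outside box; Z[29]=0
i=30: outside box; Z[30]=1 grow→box=[30,31)
i=31: outside box; Z[31]=0
i=32: outside box; Z[32]=0
i=33: outside box; Z[33]=0
i=34: outside box; Z[34]=4 grow→box=[34,38)
i=35: min(r-i=3, Z[1]=1)=1; Z[35]=1
i=36: min(r-i=2, Z[2]=0)=0; Z[36]=0
i=37: min(r-i=1, Z[3]=0)=0; Z[37]=0
i=38: outside box; Z[38]=1 grow→box=[38,39)
i=39: outside box; Z[39]=0

[40, 1, 0, 0, 0, 1, 0, 0, 2, 1, 0, 0, 1, 0, 2, 1, 0, 0, 1, 0, 0, 4, 1, 0, 0, 0, 1, 0, 0, 0, 1, 0, 0, 0, 4, 1, 0, 0, 1, 0]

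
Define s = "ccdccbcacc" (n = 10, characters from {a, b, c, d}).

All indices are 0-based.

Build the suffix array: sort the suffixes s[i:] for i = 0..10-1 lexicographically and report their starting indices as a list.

[7, 5, 9, 6, 4, 8, 3, 0, 1, 2]

sorted suffixes:
  #0 SA[0]=7  'acc'
  #1 SA[1]=5  'bcacc'
  #2 SA[2]=9  'c'
  #3 SA[3]=6  'cacc'
  #4 SA[4]=4  'cbcacc'
  #5 SA[5]=8  'cc'
  #6 SA[6]=3  'ccbcacc'
  #7 SA[7]=0  'ccdccbcacc'
  #8 SA[8]=1  'cdccbcacc'
  #9 SA[9]=2  'dccbcacc'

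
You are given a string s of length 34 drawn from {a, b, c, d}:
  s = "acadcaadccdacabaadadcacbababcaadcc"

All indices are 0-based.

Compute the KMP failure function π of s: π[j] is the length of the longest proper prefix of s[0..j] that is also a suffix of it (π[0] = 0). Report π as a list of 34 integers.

π[0] = 0
j=1 s[j]='c': π[1]=0 (border '')
j=2 s[j]='a': π[2]=1 (border 'a')
j=3 s[j]='d': k: 1→0; π[3]=0 (border '')
j=4 s[j]='c': π[4]=0 (border '')
j=5 s[j]='a': π[5]=1 (border 'a')
j=6 s[j]='a': k: 1→0; π[6]=1 (border 'a')
j=7 s[j]='d': k: 1→0; π[7]=0 (border '')
j=8 s[j]='c': π[8]=0 (border '')
j=9 s[j]='c': π[9]=0 (border '')
j=10 s[j]='d': π[10]=0 (border '')
j=11 s[j]='a': π[11]=1 (border 'a')
j=12 s[j]='c': π[12]=2 (border 'ac')
j=13 s[j]='a': π[13]=3 (border 'aca')
j=14 s[j]='b': k: 3→1→0; π[14]=0 (border '')
j=15 s[j]='a': π[15]=1 (border 'a')
j=16 s[j]='a': k: 1→0; π[16]=1 (border 'a')
j=17 s[j]='d': k: 1→0; π[17]=0 (border '')
j=18 s[j]='a': π[18]=1 (border 'a')
j=19 s[j]='d': k: 1→0; π[19]=0 (border '')
j=20 s[j]='c': π[20]=0 (border '')
j=21 s[j]='a': π[21]=1 (border 'a')
j=22 s[j]='c': π[22]=2 (border 'ac')
j=23 s[j]='b': k: 2→0; π[23]=0 (border '')
j=24 s[j]='a': π[24]=1 (border 'a')
j=25 s[j]='b': k: 1→0; π[25]=0 (border '')
j=26 s[j]='a': π[26]=1 (border 'a')
j=27 s[j]='b': k: 1→0; π[27]=0 (border '')
j=28 s[j]='c': π[28]=0 (border '')
j=29 s[j]='a': π[29]=1 (border 'a')
j=30 s[j]='a': k: 1→0; π[30]=1 (border 'a')
j=31 s[j]='d': k: 1→0; π[31]=0 (border '')
j=32 s[j]='c': π[32]=0 (border '')
j=33 s[j]='c': π[33]=0 (border '')

[0, 0, 1, 0, 0, 1, 1, 0, 0, 0, 0, 1, 2, 3, 0, 1, 1, 0, 1, 0, 0, 1, 2, 0, 1, 0, 1, 0, 0, 1, 1, 0, 0, 0]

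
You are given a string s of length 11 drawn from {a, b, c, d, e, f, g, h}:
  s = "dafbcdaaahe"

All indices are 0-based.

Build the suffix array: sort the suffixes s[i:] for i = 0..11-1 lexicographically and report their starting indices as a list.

[6, 7, 1, 8, 3, 4, 5, 0, 10, 2, 9]

rank | idx | suffix
   0 |   6 | aaahe
   1 |   7 | aahe
   2 |   1 | afbcdaaahe
   3 |   8 | ahe
   4 |   3 | bcdaaahe
   5 |   4 | cdaaahe
   6 |   5 | daaahe
   7 |   0 | dafbcdaaahe
   8 |  10 | e
   9 |   2 | fbcdaaahe
  10 |   9 | he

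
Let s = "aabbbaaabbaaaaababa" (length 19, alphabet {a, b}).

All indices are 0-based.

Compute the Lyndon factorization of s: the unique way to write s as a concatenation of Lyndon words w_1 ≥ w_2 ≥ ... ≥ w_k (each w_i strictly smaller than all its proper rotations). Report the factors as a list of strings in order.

emit factor 1: 'aabbb' (i=0, period=5)
emit factor 2: 'aaabb' (i=5, period=5)
emit factor 3: 'aaaaabab' (i=10, period=8)
emit factor 4: 'a' (i=18, period=1)

["aabbb", "aaabb", "aaaaabab", "a"]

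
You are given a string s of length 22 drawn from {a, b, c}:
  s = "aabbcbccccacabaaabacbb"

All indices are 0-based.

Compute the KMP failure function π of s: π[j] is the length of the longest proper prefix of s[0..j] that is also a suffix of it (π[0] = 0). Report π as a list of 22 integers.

[0, 1, 0, 0, 0, 0, 0, 0, 0, 0, 1, 0, 1, 0, 1, 2, 2, 3, 1, 0, 0, 0]

π[0] = 0
j=1 s[j]='a': π[1]=1 (border 'a')
j=2 s[j]='b': k: 1→0; π[2]=0 (border '')
j=3 s[j]='b': π[3]=0 (border '')
j=4 s[j]='c': π[4]=0 (border '')
j=5 s[j]='b': π[5]=0 (border '')
j=6 s[j]='c': π[6]=0 (border '')
j=7 s[j]='c': π[7]=0 (border '')
j=8 s[j]='c': π[8]=0 (border '')
j=9 s[j]='c': π[9]=0 (border '')
j=10 s[j]='a': π[10]=1 (border 'a')
j=11 s[j]='c': k: 1→0; π[11]=0 (border '')
j=12 s[j]='a': π[12]=1 (border 'a')
j=13 s[j]='b': k: 1→0; π[13]=0 (border '')
j=14 s[j]='a': π[14]=1 (border 'a')
j=15 s[j]='a': π[15]=2 (border 'aa')
j=16 s[j]='a': k: 2→1; π[16]=2 (border 'aa')
j=17 s[j]='b': π[17]=3 (border 'aab')
j=18 s[j]='a': k: 3→0; π[18]=1 (border 'a')
j=19 s[j]='c': k: 1→0; π[19]=0 (border '')
j=20 s[j]='b': π[20]=0 (border '')
j=21 s[j]='b': π[21]=0 (border '')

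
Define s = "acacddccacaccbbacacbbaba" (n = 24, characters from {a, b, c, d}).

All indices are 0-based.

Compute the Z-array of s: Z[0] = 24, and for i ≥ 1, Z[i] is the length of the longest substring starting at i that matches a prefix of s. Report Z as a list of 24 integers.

Z[0]=24
i=1: outside box; Z[1]=0
i=2: outside box; Z[2]=2 extend→box=[2,4)
i=3: min(r-i=1, Z[1]=0)=0; Z[3]=0
i=4: outside box; Z[4]=0
i=5: outside box; Z[5]=0
i=6: outside box; Z[6]=0
i=7: outside box; Z[7]=0
i=8: outside box; Z[8]=4 extend→box=[8,12)
i=9: min(r-i=3, Z[1]=0)=0; Z[9]=0
i=10: min(r-i=2, Z[2]=2)=2; Z[10]=2
i=11: min(r-i=1, Z[3]=0)=0; Z[11]=0
i=12: outside box; Z[12]=0
i=13: outside box; Z[13]=0
i=14: outside box; Z[14]=0
i=15: outside box; Z[15]=4 extend→box=[15,19)
i=16: min(r-i=3, Z[1]=0)=0; Z[16]=0
i=17: min(r-i=2, Z[2]=2)=2; Z[17]=2
i=18: min(r-i=1, Z[3]=0)=0; Z[18]=0
i=19: outside box; Z[19]=0
i=20: outside box; Z[20]=0
i=21: outside box; Z[21]=1 extend→box=[21,22)
i=22: outside box; Z[22]=0
i=23: outside box; Z[23]=1 extend→box=[23,24)

[24, 0, 2, 0, 0, 0, 0, 0, 4, 0, 2, 0, 0, 0, 0, 4, 0, 2, 0, 0, 0, 1, 0, 1]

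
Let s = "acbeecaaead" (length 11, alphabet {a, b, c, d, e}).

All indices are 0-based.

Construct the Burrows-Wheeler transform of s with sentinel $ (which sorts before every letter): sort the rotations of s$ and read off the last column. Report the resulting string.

dc$eaceaaaeb

rank  rotation      last
    0  $acbeecaaead  d
    1  aaead$acbeec  c
    2  acbeecaaead$  $
    3  ad$acbeecaae  e
    4  aead$acbeeca  a
    5  beecaaead$ac  c
    6  caaead$acbee  e
    7  cbeecaaead$a  a
    8  d$acbeecaaea  a
    9  ead$acbeecaa  a
   10  ecaaead$acbe  e
   11  eecaaead$acb  b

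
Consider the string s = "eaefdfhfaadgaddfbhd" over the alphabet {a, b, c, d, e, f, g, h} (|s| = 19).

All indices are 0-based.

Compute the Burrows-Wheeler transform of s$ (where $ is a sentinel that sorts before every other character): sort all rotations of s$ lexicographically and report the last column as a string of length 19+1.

rank  rotation              last
    0  $eaefdfhfaadgaddfbhd  d
    1  aadgaddfbhd$eaefdfhf  f
    2  addfbhd$eaefdfhfaadg  g
    3  adgaddfbhd$eaefdfhfa  a
    4  aefdfhfaadgaddfbhd$e  e
    5  bhd$eaefdfhfaadgaddf  f
    6  d$eaefdfhfaadgaddfbh  h
    7  ddfbhd$eaefdfhfaadga  a
    8  dfbhd$eaefdfhfaadgad  d
    9  dfhfaadgaddfbhd$eaef  f
   10  dgaddfbhd$eaefdfhfaa  a
   11  eaefdfhfaadgaddfbhd$  $
   12  efdfhfaadgaddfbhd$ea  a
   13  faadgaddfbhd$eaefdfh  h
   14  fbhd$eaefdfhfaadgadd  d
   15  fdfhfaadgaddfbhd$eae  e
   16  fhfaadgaddfbhd$eaefd  d
   17  gaddfbhd$eaefdfhfaad  d
   18  hd$eaefdfhfaadgaddfb  b
   19  hfaadgaddfbhd$eaefdf  f

dfgaefhadfa$ahdeddbf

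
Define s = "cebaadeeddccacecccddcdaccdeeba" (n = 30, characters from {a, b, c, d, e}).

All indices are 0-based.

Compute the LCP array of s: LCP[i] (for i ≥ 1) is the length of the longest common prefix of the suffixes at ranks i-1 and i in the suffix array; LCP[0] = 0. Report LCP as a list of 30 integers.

[0, 1, 1, 2, 1, 0, 2, 0, 1, 2, 2, 3, 1, 2, 2, 1, 2, 0, 1, 2, 1, 3, 1, 3, 0, 3, 1, 1, 1, 2]

sorted suffixes:
  #0 SA[0]=29  'a'
  #1 SA[1]=3  'aadeeddccacecccddcdaccdeeba'
  #2 SA[2]=22  'accdeeba'
  #3 SA[3]=12  'acecccddcdaccdeeba'
  #4 SA[4]=4  'adeeddccacecccddcdaccdeeba'
  #5 SA[5]=28  'ba'
  #6 SA[6]=2  'baadeeddccacecccddcdaccdeeba'
  #7 SA[7]=11  'cacecccddcdaccdeeba'
  #8 SA[8]=10  'ccacecccddcdaccdeeba'
  #9 SA[9]=15  'cccddcdaccdeeba'
  #10 SA[10]=16  'ccddcdaccdeeba'
  #11 SA[11]=23  'ccdeeba'
  #12 SA[12]=20  'cdaccdeeba'
  #13 SA[13]=17  'cddcdaccdeeba'
  #14 SA[14]=24  'cdeeba'
  #15 SA[15]=0  'cebaadeeddccacecccddcdaccdeeba'
  #16 SA[16]=13  'cecccddcdaccdeeba'
  #17 SA[17]=21  'daccdeeba'
  #18 SA[18]=9  'dccacecccddcdaccdeeba'
  #19 SA[19]=19  'dcdaccdeeba'
  #20 SA[20]=8  'ddccacecccddcdaccdeeba'
  #21 SA[21]=18  'ddcdaccdeeba'
  #22 SA[22]=25  'deeba'
  #23 SA[23]=5  'deeddccacecccddcdaccdeeba'
  #24 SA[24]=27  'eba'
  #25 SA[25]=1  'ebaadeeddccacecccddcdaccdeeba'
  #26 SA[26]=14  'ecccddcdaccdeeba'
  #27 SA[27]=7  'eddccacecccddcdaccdeeba'
  #28 SA[28]=26  'eeba'
  #29 SA[29]=6  'eeddccacecccddcdaccdeeba'

SA = [29, 3, 22, 12, 4, 28, 2, 11, 10, 15, 16, 23, 20, 17, 24, 0, 13, 21, 9, 19, 8, 18, 25, 5, 27, 1, 14, 7, 26, 6]
[i] adj suffixes → lcp
  [1] 29/3 → 1 ('a')
  [2] 3/22 → 1 ('a')
  [3] 22/12 → 2 ('ac')
  [4] 12/4 → 1 ('a')
  [5] 4/28 → 0 ('')
  [6] 28/2 → 2 ('ba')
  [7] 2/11 → 0 ('')
  [8] 11/10 → 1 ('c')
  [9] 10/15 → 2 ('cc')
  [10] 15/16 → 2 ('cc')
  [11] 16/23 → 3 ('ccd')
  [12] 23/20 → 1 ('c')
  [13] 20/17 → 2 ('cd')
  [14] 17/24 → 2 ('cd')
  [15] 24/0 → 1 ('c')
  [16] 0/13 → 2 ('ce')
  [17] 13/21 → 0 ('')
  [18] 21/9 → 1 ('d')
  [19] 9/19 → 2 ('dc')
  [20] 19/8 → 1 ('d')
  [21] 8/18 → 3 ('ddc')
  [22] 18/25 → 1 ('d')
  [23] 25/5 → 3 ('dee')
  [24] 5/27 → 0 ('')
  [25] 27/1 → 3 ('eba')
  [26] 1/14 → 1 ('e')
  [27] 14/7 → 1 ('e')
  [28] 7/26 → 1 ('e')
  [29] 26/6 → 2 ('ee')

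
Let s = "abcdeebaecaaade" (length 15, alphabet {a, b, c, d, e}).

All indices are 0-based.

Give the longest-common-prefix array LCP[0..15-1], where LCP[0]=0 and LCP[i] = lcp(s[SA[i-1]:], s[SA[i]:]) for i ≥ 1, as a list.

[0, 2, 1, 1, 1, 0, 1, 0, 1, 0, 2, 0, 1, 1, 1]

rank | idx | suffix
   0 |  10 | aaade
   1 |  11 | aade
   2 |   0 | abcdeebaecaaade
   3 |  12 | ade
   4 |   7 | aecaaade
   5 |   6 | baecaaade
   6 |   1 | bcdeebaecaaade
   7 |   9 | caaade
   8 |   2 | cdeebaecaaade
   9 |  13 | de
  10 |   3 | deebaecaaade
  11 |  14 | e
  12 |   5 | ebaecaaade
  13 |   8 | ecaaade
  14 |   4 | eebaecaaade

SA = [10, 11, 0, 12, 7, 6, 1, 9, 2, 13, 3, 14, 5, 8, 4]
[i] adj suffixes → lcp
  [1] 10/11 → 2 ('aa')
  [2] 11/0 → 1 ('a')
  [3] 0/12 → 1 ('a')
  [4] 12/7 → 1 ('a')
  [5] 7/6 → 0 ('')
  [6] 6/1 → 1 ('b')
  [7] 1/9 → 0 ('')
  [8] 9/2 → 1 ('c')
  [9] 2/13 → 0 ('')
  [10] 13/3 → 2 ('de')
  [11] 3/14 → 0 ('')
  [12] 14/5 → 1 ('e')
  [13] 5/8 → 1 ('e')
  [14] 8/4 → 1 ('e')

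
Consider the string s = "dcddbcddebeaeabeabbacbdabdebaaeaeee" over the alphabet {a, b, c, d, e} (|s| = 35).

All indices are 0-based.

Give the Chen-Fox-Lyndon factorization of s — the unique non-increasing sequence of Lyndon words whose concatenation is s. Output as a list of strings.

emit factor 1: 'd' (i=0, period=1)
emit factor 2: 'cdd' (i=1, period=3)
emit factor 3: 'bcddebe' (i=4, period=7)
emit factor 4: 'ae' (i=11, period=2)
emit factor 5: 'abe' (i=13, period=3)
emit factor 6: 'abbacbdabdeb' (i=16, period=12)
emit factor 7: 'aaeaeee' (i=28, period=7)

["d", "cdd", "bcddebe", "ae", "abe", "abbacbdabdeb", "aaeaeee"]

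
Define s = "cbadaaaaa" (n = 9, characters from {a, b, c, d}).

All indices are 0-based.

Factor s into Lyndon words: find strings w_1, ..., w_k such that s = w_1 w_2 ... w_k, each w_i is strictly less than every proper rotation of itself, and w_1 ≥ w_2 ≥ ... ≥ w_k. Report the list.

emit factor 1: 'c' (i=0, period=1)
emit factor 2: 'b' (i=1, period=1)
emit factor 3: 'ad' (i=2, period=2)
emit factor 4: 'a' (i=4, period=1)
emit factor 5: 'a' (i=5, period=1)
emit factor 6: 'a' (i=6, period=1)
emit factor 7: 'a' (i=7, period=1)
emit factor 8: 'a' (i=8, period=1)

["c", "b", "ad", "a", "a", "a", "a", "a"]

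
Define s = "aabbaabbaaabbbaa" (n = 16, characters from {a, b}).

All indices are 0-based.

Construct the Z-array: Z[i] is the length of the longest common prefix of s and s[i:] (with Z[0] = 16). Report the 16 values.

Z[0]=16
i=1: fresh scan; Z[1]=1 extend→box=[1,2)
i=2: fresh scan; Z[2]=0
i=3: fresh scan; Z[3]=0
i=4: fresh scan; Z[4]=6 extend→box=[4,10)
i=5: min(r-i=5, Z[1]=1)=1; Z[5]=1
i=6: min(r-i=4, Z[2]=0)=0; Z[6]=0
i=7: min(r-i=3, Z[3]=0)=0; Z[7]=0
i=8: min(r-i=2, Z[4]=6)=2; Z[8]=2
i=9: min(r-i=1, Z[5]=1)=1; Z[9]=4 extend→box=[9,13)
i=10: min(r-i=3, Z[1]=1)=1; Z[10]=1
i=11: min(r-i=2, Z[2]=0)=0; Z[11]=0
i=12: min(r-i=1, Z[3]=0)=0; Z[12]=0
i=13: fresh scan; Z[13]=0
i=14: fresh scan; Z[14]=2 extend→box=[14,16)
i=15: min(r-i=1, Z[1]=1)=1; Z[15]=1

[16, 1, 0, 0, 6, 1, 0, 0, 2, 4, 1, 0, 0, 0, 2, 1]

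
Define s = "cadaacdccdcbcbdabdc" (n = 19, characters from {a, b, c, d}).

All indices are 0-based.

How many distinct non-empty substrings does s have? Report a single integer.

168

rank | idx | suffix
   0 |   3 | aacdccdcbcbdabdc
   1 |  15 | abdc
   2 |   4 | acdccdcbcbdabdc
   3 |   1 | adaacdccdcbcbdabdc
   4 |  11 | bcbdabdc
   5 |  13 | bdabdc
   6 |  16 | bdc
   7 |  18 | c
   8 |   0 | cadaacdccdcbcbdabdc
   9 |  10 | cbcbdabdc
  10 |  12 | cbdabdc
  11 |   7 | ccdcbcbdabdc
  12 |   8 | cdcbcbdabdc
  13 |   5 | cdccdcbcbdabdc
  14 |   2 | daacdccdcbcbdabdc
  15 |  14 | dabdc
  16 |  17 | dc
  17 |   9 | dcbcbdabdc
  18 |   6 | dccdcbcbdabdc

SA = [3, 15, 4, 1, 11, 13, 16, 18, 0, 10, 12, 7, 8, 5, 2, 14, 17, 9, 6]
[i] adj suffixes → lcp
  [1] 3/15 → 1 ('a')
  [2] 15/4 → 1 ('a')
  [3] 4/1 → 1 ('a')
  [4] 1/11 → 0 ('')
  [5] 11/13 → 1 ('b')
  [6] 13/16 → 2 ('bd')
  [7] 16/18 → 0 ('')
  [8] 18/0 → 1 ('c')
  [9] 0/10 → 1 ('c')
  [10] 10/12 → 2 ('cb')
  [11] 12/7 → 1 ('c')
  [12] 7/8 → 1 ('c')
  [13] 8/5 → 3 ('cdc')
  [14] 5/2 → 0 ('')
  [15] 2/14 → 2 ('da')
  [16] 14/17 → 1 ('d')
  [17] 17/9 → 2 ('dc')
  [18] 9/6 → 2 ('dc')

n(n+1)/2 = 19·20/2 = 190
Σ LCP = 0 + 1 + 1 + 1 + 0 + 1 + 2 + 0 + 1 + 1 + 2 + 1 + 1 + 3 + 0 + 2 + 1 + 2 + 2 = 22
distinct = 190 − 22 = 168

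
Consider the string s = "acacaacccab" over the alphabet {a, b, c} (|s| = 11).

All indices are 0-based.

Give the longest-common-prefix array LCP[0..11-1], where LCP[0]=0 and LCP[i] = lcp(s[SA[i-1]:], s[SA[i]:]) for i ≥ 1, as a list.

sorted suffixes:
  #0 SA[0]=4  'aacccab'
  #1 SA[1]=9  'ab'
  #2 SA[2]=2  'acaacccab'
  #3 SA[3]=0  'acacaacccab'
  #4 SA[4]=5  'acccab'
  #5 SA[5]=10  'b'
  #6 SA[6]=3  'caacccab'
  #7 SA[7]=8  'cab'
  #8 SA[8]=1  'cacaacccab'
  #9 SA[9]=7  'ccab'
  #10 SA[10]=6  'cccab'

SA = [4, 9, 2, 0, 5, 10, 3, 8, 1, 7, 6]
i: (SA[i-1],SA[i]) lcp shared
  1: (4,9) 1 'a'
  2: (9,2) 1 'a'
  3: (2,0) 3 'aca'
  4: (0,5) 2 'ac'
  5: (5,10) 0 ''
  6: (10,3) 0 ''
  7: (3,8) 2 'ca'
  8: (8,1) 2 'ca'
  9: (1,7) 1 'c'
  10: (7,6) 2 'cc'

[0, 1, 1, 3, 2, 0, 0, 2, 2, 1, 2]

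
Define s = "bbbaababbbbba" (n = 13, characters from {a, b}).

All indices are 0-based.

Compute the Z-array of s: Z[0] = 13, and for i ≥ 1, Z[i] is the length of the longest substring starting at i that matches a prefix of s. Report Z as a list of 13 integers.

Z[0]=13
i=1: fresh scan; Z[1]=2 grow→box=[1,3)
i=2: min(r-i=1, Z[1]=2)=1; Z[2]=1
i=3: fresh scan; Z[3]=0
i=4: fresh scan; Z[4]=0
i=5: fresh scan; Z[5]=1 grow→box=[5,6)
i=6: fresh scan; Z[6]=0
i=7: fresh scan; Z[7]=3 grow→box=[7,10)
i=8: min(r-i=2, Z[1]=2)=2; Z[8]=3 grow→box=[8,11)
i=9: min(r-i=2, Z[1]=2)=2; Z[9]=4 grow→box=[9,13)
i=10: min(r-i=3, Z[1]=2)=2; Z[10]=2
i=11: min(r-i=2, Z[2]=1)=1; Z[11]=1
i=12: min(r-i=1, Z[3]=0)=0; Z[12]=0

[13, 2, 1, 0, 0, 1, 0, 3, 3, 4, 2, 1, 0]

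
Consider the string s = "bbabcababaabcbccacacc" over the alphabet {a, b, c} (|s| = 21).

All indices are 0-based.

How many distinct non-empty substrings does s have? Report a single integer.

sorted suffixes:
  #0 SA[0]=9  'aabcbccacacc'
  #1 SA[1]=7  'abaabcbccacacc'
  #2 SA[2]=5  'ababaabcbccacacc'
  #3 SA[3]=2  'abcababaabcbccacacc'
  #4 SA[4]=10  'abcbccacacc'
  #5 SA[5]=16  'acacc'
  #6 SA[6]=18  'acc'
  #7 SA[7]=8  'baabcbccacacc'
  #8 SA[8]=6  'babaabcbccacacc'
  #9 SA[9]=1  'babcababaabcbccacacc'
  #10 SA[10]=0  'bbabcababaabcbccacacc'
  #11 SA[11]=3  'bcababaabcbccacacc'
  #12 SA[12]=11  'bcbccacacc'
  #13 SA[13]=13  'bccacacc'
  #14 SA[14]=20  'c'
  #15 SA[15]=4  'cababaabcbccacacc'
  #16 SA[16]=15  'cacacc'
  #17 SA[17]=17  'cacc'
  #18 SA[18]=12  'cbccacacc'
  #19 SA[19]=19  'cc'
  #20 SA[20]=14  'ccacacc'

SA = [9, 7, 5, 2, 10, 16, 18, 8, 6, 1, 0, 3, 11, 13, 20, 4, 15, 17, 12, 19, 14]
i: (SA[i-1],SA[i]) lcp shared
  1: (9,7) 1 'a'
  2: (7,5) 3 'aba'
  3: (5,2) 2 'ab'
  4: (2,10) 3 'abc'
  5: (10,16) 1 'a'
  6: (16,18) 2 'ac'
  7: (18,8) 0 ''
  8: (8,6) 2 'ba'
  9: (6,1) 3 'bab'
  10: (1,0) 1 'b'
  11: (0,3) 1 'b'
  12: (3,11) 2 'bc'
  13: (11,13) 2 'bc'
  14: (13,20) 0 ''
  15: (20,4) 1 'c'
  16: (4,15) 2 'ca'
  17: (15,17) 3 'cac'
  18: (17,12) 1 'c'
  19: (12,19) 1 'c'
  20: (19,14) 2 'cc'

n(n+1)/2 = 21·22/2 = 231
Σ LCP = 0 + 1 + 3 + 2 + 3 + 1 + 2 + 0 + 2 + 3 + 1 + 1 + 2 + 2 + 0 + 1 + 2 + 3 + 1 + 1 + 2 = 33
distinct = 231 − 33 = 198

198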